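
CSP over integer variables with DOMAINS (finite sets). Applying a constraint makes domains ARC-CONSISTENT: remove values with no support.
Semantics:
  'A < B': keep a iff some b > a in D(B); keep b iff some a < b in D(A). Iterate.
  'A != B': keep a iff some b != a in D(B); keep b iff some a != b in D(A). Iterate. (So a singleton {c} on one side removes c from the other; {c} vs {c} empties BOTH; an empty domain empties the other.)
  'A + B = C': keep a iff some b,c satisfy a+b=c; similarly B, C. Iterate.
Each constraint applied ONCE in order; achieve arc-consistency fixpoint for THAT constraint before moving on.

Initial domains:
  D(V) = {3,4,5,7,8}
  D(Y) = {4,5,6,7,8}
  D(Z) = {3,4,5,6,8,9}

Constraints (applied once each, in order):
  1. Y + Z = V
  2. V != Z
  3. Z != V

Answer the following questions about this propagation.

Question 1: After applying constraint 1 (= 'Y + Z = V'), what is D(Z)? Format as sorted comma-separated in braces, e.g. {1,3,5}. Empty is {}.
Answer: {3,4}

Derivation:
Constraint 1 (Y + Z = V) on D(Y)={4,5,6,7,8} D(Z)={3,4,5,6,8,9} D(V)={3,4,5,7,8}: Y {4,5,6,7,8}->{4,5}; Z {3,4,5,6,8,9}->{3,4}; V {3,4,5,7,8}->{7,8}
So after constraint 1: D(Z) = {3,4}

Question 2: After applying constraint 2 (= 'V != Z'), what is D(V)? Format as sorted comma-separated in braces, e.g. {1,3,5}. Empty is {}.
Answer: {7,8}

Derivation:
Constraint 1 (Y + Z = V) on D(Y)={4,5,6,7,8} D(Z)={3,4,5,6,8,9} D(V)={3,4,5,7,8}: Y {4,5,6,7,8}->{4,5}; Z {3,4,5,6,8,9}->{3,4}; V {3,4,5,7,8}->{7,8}
Constraint 2 (V != Z) on D(V)={7,8} D(Z)={3,4}: no change
So after constraint 2: D(V) = {7,8}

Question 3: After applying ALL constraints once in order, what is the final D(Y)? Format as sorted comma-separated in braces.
Answer: {4,5}

Derivation:
Constraint 1 (Y + Z = V) on D(Y)={4,5,6,7,8} D(Z)={3,4,5,6,8,9} D(V)={3,4,5,7,8}: Y {4,5,6,7,8}->{4,5}; Z {3,4,5,6,8,9}->{3,4}; V {3,4,5,7,8}->{7,8}
Constraint 2 (V != Z) on D(V)={7,8} D(Z)={3,4}: no change
Constraint 3 (Z != V) on D(Z)={3,4} D(V)={7,8}: no change
So after all 3 constraints: D(Y) = {4,5}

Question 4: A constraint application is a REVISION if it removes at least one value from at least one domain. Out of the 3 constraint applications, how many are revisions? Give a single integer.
Constraint 1 (Y + Z = V) on D(Y)={4,5,6,7,8} D(Z)={3,4,5,6,8,9} D(V)={3,4,5,7,8}: Y {4,5,6,7,8}->{4,5}; Z {3,4,5,6,8,9}->{3,4}; V {3,4,5,7,8}->{7,8} => REVISION
Constraint 2 (V != Z) on D(V)={7,8} D(Z)={3,4}: no change => not a revision
Constraint 3 (Z != V) on D(Z)={3,4} D(V)={7,8}: no change => not a revision
Total revisions = 1

Answer: 1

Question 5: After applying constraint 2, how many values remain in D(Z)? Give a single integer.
Constraint 1 (Y + Z = V) on D(Y)={4,5,6,7,8} D(Z)={3,4,5,6,8,9} D(V)={3,4,5,7,8}: Y {4,5,6,7,8}->{4,5}; Z {3,4,5,6,8,9}->{3,4}; V {3,4,5,7,8}->{7,8}
Constraint 2 (V != Z) on D(V)={7,8} D(Z)={3,4}: no change
So after constraint 2: D(Z)={3,4}, size = 2

Answer: 2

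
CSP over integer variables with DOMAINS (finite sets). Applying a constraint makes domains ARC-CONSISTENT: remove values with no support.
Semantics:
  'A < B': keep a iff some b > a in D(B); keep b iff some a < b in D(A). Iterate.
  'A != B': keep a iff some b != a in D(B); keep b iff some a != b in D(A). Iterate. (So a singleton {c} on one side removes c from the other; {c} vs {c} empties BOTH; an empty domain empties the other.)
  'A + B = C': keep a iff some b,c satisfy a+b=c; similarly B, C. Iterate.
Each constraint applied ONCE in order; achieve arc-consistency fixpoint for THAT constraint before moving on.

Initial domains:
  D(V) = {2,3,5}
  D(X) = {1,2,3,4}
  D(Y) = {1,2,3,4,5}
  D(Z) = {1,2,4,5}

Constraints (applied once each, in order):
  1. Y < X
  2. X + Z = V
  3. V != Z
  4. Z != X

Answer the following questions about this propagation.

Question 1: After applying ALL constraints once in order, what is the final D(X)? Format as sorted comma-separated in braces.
Constraint 1 (Y < X) on D(Y)={1,2,3,4,5} D(X)={1,2,3,4}: Y {1,2,3,4,5}->{1,2,3}; X {1,2,3,4}->{2,3,4}
Constraint 2 (X + Z = V) on D(X)={2,3,4} D(Z)={1,2,4,5} D(V)={2,3,5}: Z {1,2,4,5}->{1,2}; V {2,3,5}->{3,5}
Constraint 3 (V != Z) on D(V)={3,5} D(Z)={1,2}: no change
Constraint 4 (Z != X) on D(Z)={1,2} D(X)={2,3,4}: no change
So after all 4 constraints: D(X) = {2,3,4}

Answer: {2,3,4}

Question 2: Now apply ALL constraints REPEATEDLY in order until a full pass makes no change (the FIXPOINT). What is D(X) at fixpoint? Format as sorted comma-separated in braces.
Answer: {2,3,4}

Derivation:
pass 0 (initial): D(X)={1,2,3,4}
pass 1: V {2,3,5}->{3,5}; X {1,2,3,4}->{2,3,4}; Y {1,2,3,4,5}->{1,2,3}; Z {1,2,4,5}->{1,2}
pass 2: no change
Fixpoint after 2 passes: D(X) = {2,3,4}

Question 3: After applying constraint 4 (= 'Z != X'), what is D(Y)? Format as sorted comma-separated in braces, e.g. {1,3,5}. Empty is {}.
Constraint 1 (Y < X) on D(Y)={1,2,3,4,5} D(X)={1,2,3,4}: Y {1,2,3,4,5}->{1,2,3}; X {1,2,3,4}->{2,3,4}
Constraint 2 (X + Z = V) on D(X)={2,3,4} D(Z)={1,2,4,5} D(V)={2,3,5}: Z {1,2,4,5}->{1,2}; V {2,3,5}->{3,5}
Constraint 3 (V != Z) on D(V)={3,5} D(Z)={1,2}: no change
Constraint 4 (Z != X) on D(Z)={1,2} D(X)={2,3,4}: no change
So after constraint 4: D(Y) = {1,2,3}

Answer: {1,2,3}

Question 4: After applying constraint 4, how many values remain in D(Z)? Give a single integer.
Constraint 1 (Y < X) on D(Y)={1,2,3,4,5} D(X)={1,2,3,4}: Y {1,2,3,4,5}->{1,2,3}; X {1,2,3,4}->{2,3,4}
Constraint 2 (X + Z = V) on D(X)={2,3,4} D(Z)={1,2,4,5} D(V)={2,3,5}: Z {1,2,4,5}->{1,2}; V {2,3,5}->{3,5}
Constraint 3 (V != Z) on D(V)={3,5} D(Z)={1,2}: no change
Constraint 4 (Z != X) on D(Z)={1,2} D(X)={2,3,4}: no change
So after constraint 4: D(Z)={1,2}, size = 2

Answer: 2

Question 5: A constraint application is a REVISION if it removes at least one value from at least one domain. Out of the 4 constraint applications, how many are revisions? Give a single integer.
Answer: 2

Derivation:
Constraint 1 (Y < X) on D(Y)={1,2,3,4,5} D(X)={1,2,3,4}: Y {1,2,3,4,5}->{1,2,3}; X {1,2,3,4}->{2,3,4} => REVISION
Constraint 2 (X + Z = V) on D(X)={2,3,4} D(Z)={1,2,4,5} D(V)={2,3,5}: Z {1,2,4,5}->{1,2}; V {2,3,5}->{3,5} => REVISION
Constraint 3 (V != Z) on D(V)={3,5} D(Z)={1,2}: no change => not a revision
Constraint 4 (Z != X) on D(Z)={1,2} D(X)={2,3,4}: no change => not a revision
Total revisions = 2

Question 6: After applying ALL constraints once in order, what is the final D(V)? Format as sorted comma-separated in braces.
Answer: {3,5}

Derivation:
Constraint 1 (Y < X) on D(Y)={1,2,3,4,5} D(X)={1,2,3,4}: Y {1,2,3,4,5}->{1,2,3}; X {1,2,3,4}->{2,3,4}
Constraint 2 (X + Z = V) on D(X)={2,3,4} D(Z)={1,2,4,5} D(V)={2,3,5}: Z {1,2,4,5}->{1,2}; V {2,3,5}->{3,5}
Constraint 3 (V != Z) on D(V)={3,5} D(Z)={1,2}: no change
Constraint 4 (Z != X) on D(Z)={1,2} D(X)={2,3,4}: no change
So after all 4 constraints: D(V) = {3,5}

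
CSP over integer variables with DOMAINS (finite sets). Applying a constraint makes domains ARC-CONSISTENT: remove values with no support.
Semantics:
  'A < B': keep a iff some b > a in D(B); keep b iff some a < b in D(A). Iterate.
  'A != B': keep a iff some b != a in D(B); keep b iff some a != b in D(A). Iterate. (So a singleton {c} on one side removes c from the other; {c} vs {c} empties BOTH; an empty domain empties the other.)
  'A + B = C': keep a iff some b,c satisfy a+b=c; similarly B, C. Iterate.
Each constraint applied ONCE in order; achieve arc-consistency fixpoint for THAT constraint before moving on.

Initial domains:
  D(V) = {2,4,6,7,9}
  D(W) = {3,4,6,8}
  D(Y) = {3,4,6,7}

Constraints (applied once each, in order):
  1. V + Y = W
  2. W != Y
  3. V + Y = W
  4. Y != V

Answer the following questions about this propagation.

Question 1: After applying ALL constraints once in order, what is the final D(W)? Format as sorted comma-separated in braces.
Constraint 1 (V + Y = W) on D(V)={2,4,6,7,9} D(Y)={3,4,6,7} D(W)={3,4,6,8}: V {2,4,6,7,9}->{2,4}; Y {3,4,6,7}->{4,6}; W {3,4,6,8}->{6,8}
Constraint 2 (W != Y) on D(W)={6,8} D(Y)={4,6}: no change
Constraint 3 (V + Y = W) on D(V)={2,4} D(Y)={4,6} D(W)={6,8}: no change
Constraint 4 (Y != V) on D(Y)={4,6} D(V)={2,4}: no change
So after all 4 constraints: D(W) = {6,8}

Answer: {6,8}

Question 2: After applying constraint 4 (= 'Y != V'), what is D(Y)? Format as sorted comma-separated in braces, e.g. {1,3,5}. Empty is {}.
Constraint 1 (V + Y = W) on D(V)={2,4,6,7,9} D(Y)={3,4,6,7} D(W)={3,4,6,8}: V {2,4,6,7,9}->{2,4}; Y {3,4,6,7}->{4,6}; W {3,4,6,8}->{6,8}
Constraint 2 (W != Y) on D(W)={6,8} D(Y)={4,6}: no change
Constraint 3 (V + Y = W) on D(V)={2,4} D(Y)={4,6} D(W)={6,8}: no change
Constraint 4 (Y != V) on D(Y)={4,6} D(V)={2,4}: no change
So after constraint 4: D(Y) = {4,6}

Answer: {4,6}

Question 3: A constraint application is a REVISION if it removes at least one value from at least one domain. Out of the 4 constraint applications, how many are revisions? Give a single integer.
Constraint 1 (V + Y = W) on D(V)={2,4,6,7,9} D(Y)={3,4,6,7} D(W)={3,4,6,8}: V {2,4,6,7,9}->{2,4}; Y {3,4,6,7}->{4,6}; W {3,4,6,8}->{6,8} => REVISION
Constraint 2 (W != Y) on D(W)={6,8} D(Y)={4,6}: no change => not a revision
Constraint 3 (V + Y = W) on D(V)={2,4} D(Y)={4,6} D(W)={6,8}: no change => not a revision
Constraint 4 (Y != V) on D(Y)={4,6} D(V)={2,4}: no change => not a revision
Total revisions = 1

Answer: 1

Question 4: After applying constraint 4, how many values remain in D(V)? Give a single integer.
Constraint 1 (V + Y = W) on D(V)={2,4,6,7,9} D(Y)={3,4,6,7} D(W)={3,4,6,8}: V {2,4,6,7,9}->{2,4}; Y {3,4,6,7}->{4,6}; W {3,4,6,8}->{6,8}
Constraint 2 (W != Y) on D(W)={6,8} D(Y)={4,6}: no change
Constraint 3 (V + Y = W) on D(V)={2,4} D(Y)={4,6} D(W)={6,8}: no change
Constraint 4 (Y != V) on D(Y)={4,6} D(V)={2,4}: no change
So after constraint 4: D(V)={2,4}, size = 2

Answer: 2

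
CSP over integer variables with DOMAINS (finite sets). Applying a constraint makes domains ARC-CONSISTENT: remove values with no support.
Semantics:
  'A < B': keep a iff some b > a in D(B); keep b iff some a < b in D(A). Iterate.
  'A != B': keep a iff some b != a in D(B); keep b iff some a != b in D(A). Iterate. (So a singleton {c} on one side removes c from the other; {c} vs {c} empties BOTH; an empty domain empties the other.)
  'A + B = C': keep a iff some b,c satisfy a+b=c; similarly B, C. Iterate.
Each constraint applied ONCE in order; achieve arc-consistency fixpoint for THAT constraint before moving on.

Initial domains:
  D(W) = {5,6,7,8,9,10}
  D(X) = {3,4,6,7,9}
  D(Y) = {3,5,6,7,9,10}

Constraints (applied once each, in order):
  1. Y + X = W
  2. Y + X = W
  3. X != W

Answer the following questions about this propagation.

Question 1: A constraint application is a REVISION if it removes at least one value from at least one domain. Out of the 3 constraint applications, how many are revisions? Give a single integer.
Answer: 1

Derivation:
Constraint 1 (Y + X = W) on D(Y)={3,5,6,7,9,10} D(X)={3,4,6,7,9} D(W)={5,6,7,8,9,10}: Y {3,5,6,7,9,10}->{3,5,6,7}; X {3,4,6,7,9}->{3,4,6,7}; W {5,6,7,8,9,10}->{6,7,8,9,10} => REVISION
Constraint 2 (Y + X = W) on D(Y)={3,5,6,7} D(X)={3,4,6,7} D(W)={6,7,8,9,10}: no change => not a revision
Constraint 3 (X != W) on D(X)={3,4,6,7} D(W)={6,7,8,9,10}: no change => not a revision
Total revisions = 1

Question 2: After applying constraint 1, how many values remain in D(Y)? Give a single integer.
Answer: 4

Derivation:
Constraint 1 (Y + X = W) on D(Y)={3,5,6,7,9,10} D(X)={3,4,6,7,9} D(W)={5,6,7,8,9,10}: Y {3,5,6,7,9,10}->{3,5,6,7}; X {3,4,6,7,9}->{3,4,6,7}; W {5,6,7,8,9,10}->{6,7,8,9,10}
So after constraint 1: D(Y)={3,5,6,7}, size = 4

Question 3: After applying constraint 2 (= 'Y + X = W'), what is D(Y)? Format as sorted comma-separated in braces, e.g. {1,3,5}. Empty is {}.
Constraint 1 (Y + X = W) on D(Y)={3,5,6,7,9,10} D(X)={3,4,6,7,9} D(W)={5,6,7,8,9,10}: Y {3,5,6,7,9,10}->{3,5,6,7}; X {3,4,6,7,9}->{3,4,6,7}; W {5,6,7,8,9,10}->{6,7,8,9,10}
Constraint 2 (Y + X = W) on D(Y)={3,5,6,7} D(X)={3,4,6,7} D(W)={6,7,8,9,10}: no change
So after constraint 2: D(Y) = {3,5,6,7}

Answer: {3,5,6,7}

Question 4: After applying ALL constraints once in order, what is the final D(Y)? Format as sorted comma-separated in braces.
Answer: {3,5,6,7}

Derivation:
Constraint 1 (Y + X = W) on D(Y)={3,5,6,7,9,10} D(X)={3,4,6,7,9} D(W)={5,6,7,8,9,10}: Y {3,5,6,7,9,10}->{3,5,6,7}; X {3,4,6,7,9}->{3,4,6,7}; W {5,6,7,8,9,10}->{6,7,8,9,10}
Constraint 2 (Y + X = W) on D(Y)={3,5,6,7} D(X)={3,4,6,7} D(W)={6,7,8,9,10}: no change
Constraint 3 (X != W) on D(X)={3,4,6,7} D(W)={6,7,8,9,10}: no change
So after all 3 constraints: D(Y) = {3,5,6,7}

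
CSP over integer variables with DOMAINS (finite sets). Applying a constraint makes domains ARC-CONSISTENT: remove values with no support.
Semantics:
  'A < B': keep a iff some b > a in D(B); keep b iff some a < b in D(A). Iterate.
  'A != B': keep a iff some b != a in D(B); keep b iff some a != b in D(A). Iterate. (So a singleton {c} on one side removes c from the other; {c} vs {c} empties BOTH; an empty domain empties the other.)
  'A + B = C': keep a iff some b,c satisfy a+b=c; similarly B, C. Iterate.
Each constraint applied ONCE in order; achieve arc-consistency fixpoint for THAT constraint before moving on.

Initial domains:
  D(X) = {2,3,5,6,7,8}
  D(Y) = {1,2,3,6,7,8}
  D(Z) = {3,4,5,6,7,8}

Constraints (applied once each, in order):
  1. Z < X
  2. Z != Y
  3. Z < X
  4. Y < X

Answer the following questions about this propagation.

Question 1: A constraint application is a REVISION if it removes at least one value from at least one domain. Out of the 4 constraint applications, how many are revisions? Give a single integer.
Answer: 2

Derivation:
Constraint 1 (Z < X) on D(Z)={3,4,5,6,7,8} D(X)={2,3,5,6,7,8}: Z {3,4,5,6,7,8}->{3,4,5,6,7}; X {2,3,5,6,7,8}->{5,6,7,8} => REVISION
Constraint 2 (Z != Y) on D(Z)={3,4,5,6,7} D(Y)={1,2,3,6,7,8}: no change => not a revision
Constraint 3 (Z < X) on D(Z)={3,4,5,6,7} D(X)={5,6,7,8}: no change => not a revision
Constraint 4 (Y < X) on D(Y)={1,2,3,6,7,8} D(X)={5,6,7,8}: Y {1,2,3,6,7,8}->{1,2,3,6,7} => REVISION
Total revisions = 2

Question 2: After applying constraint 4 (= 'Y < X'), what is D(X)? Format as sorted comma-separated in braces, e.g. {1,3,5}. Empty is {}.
Answer: {5,6,7,8}

Derivation:
Constraint 1 (Z < X) on D(Z)={3,4,5,6,7,8} D(X)={2,3,5,6,7,8}: Z {3,4,5,6,7,8}->{3,4,5,6,7}; X {2,3,5,6,7,8}->{5,6,7,8}
Constraint 2 (Z != Y) on D(Z)={3,4,5,6,7} D(Y)={1,2,3,6,7,8}: no change
Constraint 3 (Z < X) on D(Z)={3,4,5,6,7} D(X)={5,6,7,8}: no change
Constraint 4 (Y < X) on D(Y)={1,2,3,6,7,8} D(X)={5,6,7,8}: Y {1,2,3,6,7,8}->{1,2,3,6,7}
So after constraint 4: D(X) = {5,6,7,8}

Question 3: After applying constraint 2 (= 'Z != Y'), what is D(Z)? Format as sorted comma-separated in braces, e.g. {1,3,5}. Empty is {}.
Answer: {3,4,5,6,7}

Derivation:
Constraint 1 (Z < X) on D(Z)={3,4,5,6,7,8} D(X)={2,3,5,6,7,8}: Z {3,4,5,6,7,8}->{3,4,5,6,7}; X {2,3,5,6,7,8}->{5,6,7,8}
Constraint 2 (Z != Y) on D(Z)={3,4,5,6,7} D(Y)={1,2,3,6,7,8}: no change
So after constraint 2: D(Z) = {3,4,5,6,7}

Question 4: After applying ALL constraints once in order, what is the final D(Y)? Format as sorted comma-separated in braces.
Answer: {1,2,3,6,7}

Derivation:
Constraint 1 (Z < X) on D(Z)={3,4,5,6,7,8} D(X)={2,3,5,6,7,8}: Z {3,4,5,6,7,8}->{3,4,5,6,7}; X {2,3,5,6,7,8}->{5,6,7,8}
Constraint 2 (Z != Y) on D(Z)={3,4,5,6,7} D(Y)={1,2,3,6,7,8}: no change
Constraint 3 (Z < X) on D(Z)={3,4,5,6,7} D(X)={5,6,7,8}: no change
Constraint 4 (Y < X) on D(Y)={1,2,3,6,7,8} D(X)={5,6,7,8}: Y {1,2,3,6,7,8}->{1,2,3,6,7}
So after all 4 constraints: D(Y) = {1,2,3,6,7}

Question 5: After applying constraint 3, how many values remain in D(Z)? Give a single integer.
Constraint 1 (Z < X) on D(Z)={3,4,5,6,7,8} D(X)={2,3,5,6,7,8}: Z {3,4,5,6,7,8}->{3,4,5,6,7}; X {2,3,5,6,7,8}->{5,6,7,8}
Constraint 2 (Z != Y) on D(Z)={3,4,5,6,7} D(Y)={1,2,3,6,7,8}: no change
Constraint 3 (Z < X) on D(Z)={3,4,5,6,7} D(X)={5,6,7,8}: no change
So after constraint 3: D(Z)={3,4,5,6,7}, size = 5

Answer: 5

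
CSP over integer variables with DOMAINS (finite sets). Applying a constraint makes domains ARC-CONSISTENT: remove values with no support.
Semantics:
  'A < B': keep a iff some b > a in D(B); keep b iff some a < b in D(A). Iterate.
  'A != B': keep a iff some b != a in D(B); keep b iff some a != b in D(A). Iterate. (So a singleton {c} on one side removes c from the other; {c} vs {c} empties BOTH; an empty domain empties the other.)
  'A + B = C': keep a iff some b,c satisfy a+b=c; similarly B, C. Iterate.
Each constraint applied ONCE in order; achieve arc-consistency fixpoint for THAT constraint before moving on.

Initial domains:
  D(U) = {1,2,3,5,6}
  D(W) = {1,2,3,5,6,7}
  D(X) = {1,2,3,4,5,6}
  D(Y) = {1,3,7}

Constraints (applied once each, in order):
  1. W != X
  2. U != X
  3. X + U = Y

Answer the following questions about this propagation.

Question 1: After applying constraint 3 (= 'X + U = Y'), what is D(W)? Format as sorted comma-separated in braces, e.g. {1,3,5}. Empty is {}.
Constraint 1 (W != X) on D(W)={1,2,3,5,6,7} D(X)={1,2,3,4,5,6}: no change
Constraint 2 (U != X) on D(U)={1,2,3,5,6} D(X)={1,2,3,4,5,6}: no change
Constraint 3 (X + U = Y) on D(X)={1,2,3,4,5,6} D(U)={1,2,3,5,6} D(Y)={1,3,7}: X {1,2,3,4,5,6}->{1,2,4,5,6}; Y {1,3,7}->{3,7}
So after constraint 3: D(W) = {1,2,3,5,6,7}

Answer: {1,2,3,5,6,7}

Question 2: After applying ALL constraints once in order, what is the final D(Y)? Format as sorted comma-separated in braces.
Constraint 1 (W != X) on D(W)={1,2,3,5,6,7} D(X)={1,2,3,4,5,6}: no change
Constraint 2 (U != X) on D(U)={1,2,3,5,6} D(X)={1,2,3,4,5,6}: no change
Constraint 3 (X + U = Y) on D(X)={1,2,3,4,5,6} D(U)={1,2,3,5,6} D(Y)={1,3,7}: X {1,2,3,4,5,6}->{1,2,4,5,6}; Y {1,3,7}->{3,7}
So after all 3 constraints: D(Y) = {3,7}

Answer: {3,7}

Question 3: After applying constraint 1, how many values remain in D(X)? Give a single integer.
Answer: 6

Derivation:
Constraint 1 (W != X) on D(W)={1,2,3,5,6,7} D(X)={1,2,3,4,5,6}: no change
So after constraint 1: D(X)={1,2,3,4,5,6}, size = 6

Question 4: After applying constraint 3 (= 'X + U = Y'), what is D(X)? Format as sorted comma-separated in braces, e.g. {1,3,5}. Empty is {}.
Answer: {1,2,4,5,6}

Derivation:
Constraint 1 (W != X) on D(W)={1,2,3,5,6,7} D(X)={1,2,3,4,5,6}: no change
Constraint 2 (U != X) on D(U)={1,2,3,5,6} D(X)={1,2,3,4,5,6}: no change
Constraint 3 (X + U = Y) on D(X)={1,2,3,4,5,6} D(U)={1,2,3,5,6} D(Y)={1,3,7}: X {1,2,3,4,5,6}->{1,2,4,5,6}; Y {1,3,7}->{3,7}
So after constraint 3: D(X) = {1,2,4,5,6}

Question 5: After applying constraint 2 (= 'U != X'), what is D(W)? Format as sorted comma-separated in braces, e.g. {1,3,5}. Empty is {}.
Answer: {1,2,3,5,6,7}

Derivation:
Constraint 1 (W != X) on D(W)={1,2,3,5,6,7} D(X)={1,2,3,4,5,6}: no change
Constraint 2 (U != X) on D(U)={1,2,3,5,6} D(X)={1,2,3,4,5,6}: no change
So after constraint 2: D(W) = {1,2,3,5,6,7}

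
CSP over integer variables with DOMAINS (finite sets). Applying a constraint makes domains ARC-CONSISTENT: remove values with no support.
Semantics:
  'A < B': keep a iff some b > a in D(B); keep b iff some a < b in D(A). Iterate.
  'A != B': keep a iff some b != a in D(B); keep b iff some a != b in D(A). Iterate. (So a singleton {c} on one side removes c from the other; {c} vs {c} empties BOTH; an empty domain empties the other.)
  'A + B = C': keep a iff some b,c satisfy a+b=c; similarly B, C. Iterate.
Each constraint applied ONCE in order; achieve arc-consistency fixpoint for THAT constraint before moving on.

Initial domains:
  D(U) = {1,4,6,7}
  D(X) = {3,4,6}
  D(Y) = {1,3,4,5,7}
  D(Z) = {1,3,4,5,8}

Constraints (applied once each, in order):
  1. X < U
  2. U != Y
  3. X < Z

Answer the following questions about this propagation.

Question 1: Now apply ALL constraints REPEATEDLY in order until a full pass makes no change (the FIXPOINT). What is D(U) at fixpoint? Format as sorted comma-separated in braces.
Answer: {4,6,7}

Derivation:
pass 0 (initial): D(U)={1,4,6,7}
pass 1: U {1,4,6,7}->{4,6,7}; Z {1,3,4,5,8}->{4,5,8}
pass 2: no change
Fixpoint after 2 passes: D(U) = {4,6,7}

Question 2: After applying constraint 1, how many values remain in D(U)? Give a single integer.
Answer: 3

Derivation:
Constraint 1 (X < U) on D(X)={3,4,6} D(U)={1,4,6,7}: U {1,4,6,7}->{4,6,7}
So after constraint 1: D(U)={4,6,7}, size = 3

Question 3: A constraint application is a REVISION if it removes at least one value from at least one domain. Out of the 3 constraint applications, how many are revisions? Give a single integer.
Constraint 1 (X < U) on D(X)={3,4,6} D(U)={1,4,6,7}: U {1,4,6,7}->{4,6,7} => REVISION
Constraint 2 (U != Y) on D(U)={4,6,7} D(Y)={1,3,4,5,7}: no change => not a revision
Constraint 3 (X < Z) on D(X)={3,4,6} D(Z)={1,3,4,5,8}: Z {1,3,4,5,8}->{4,5,8} => REVISION
Total revisions = 2

Answer: 2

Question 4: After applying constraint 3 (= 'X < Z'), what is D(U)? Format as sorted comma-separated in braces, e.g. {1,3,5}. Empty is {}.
Answer: {4,6,7}

Derivation:
Constraint 1 (X < U) on D(X)={3,4,6} D(U)={1,4,6,7}: U {1,4,6,7}->{4,6,7}
Constraint 2 (U != Y) on D(U)={4,6,7} D(Y)={1,3,4,5,7}: no change
Constraint 3 (X < Z) on D(X)={3,4,6} D(Z)={1,3,4,5,8}: Z {1,3,4,5,8}->{4,5,8}
So after constraint 3: D(U) = {4,6,7}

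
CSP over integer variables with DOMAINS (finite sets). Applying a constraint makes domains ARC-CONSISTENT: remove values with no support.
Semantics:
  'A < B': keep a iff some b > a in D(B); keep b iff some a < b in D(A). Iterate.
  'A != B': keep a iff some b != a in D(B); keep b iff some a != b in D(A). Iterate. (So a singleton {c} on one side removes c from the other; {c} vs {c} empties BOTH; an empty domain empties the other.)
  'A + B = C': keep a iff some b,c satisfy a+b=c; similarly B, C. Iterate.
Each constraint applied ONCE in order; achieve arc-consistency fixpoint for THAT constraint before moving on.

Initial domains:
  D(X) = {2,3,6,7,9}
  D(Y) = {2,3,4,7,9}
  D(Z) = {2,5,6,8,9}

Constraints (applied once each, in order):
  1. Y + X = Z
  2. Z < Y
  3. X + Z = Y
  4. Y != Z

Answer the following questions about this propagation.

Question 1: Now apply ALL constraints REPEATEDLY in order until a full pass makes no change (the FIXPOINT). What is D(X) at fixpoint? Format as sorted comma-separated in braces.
Answer: {}

Derivation:
pass 0 (initial): D(X)={2,3,6,7,9}
pass 1: X {2,3,6,7,9}->{2}; Y {2,3,4,7,9}->{7}; Z {2,5,6,8,9}->{5}
pass 2: X {2}->{}; Y {7}->{}; Z {5}->{}
pass 3: no change
Fixpoint after 3 passes: D(X) = {}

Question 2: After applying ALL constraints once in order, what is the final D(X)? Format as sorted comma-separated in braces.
Constraint 1 (Y + X = Z) on D(Y)={2,3,4,7,9} D(X)={2,3,6,7,9} D(Z)={2,5,6,8,9}: Y {2,3,4,7,9}->{2,3,4,7}; X {2,3,6,7,9}->{2,3,6,7}; Z {2,5,6,8,9}->{5,6,8,9}
Constraint 2 (Z < Y) on D(Z)={5,6,8,9} D(Y)={2,3,4,7}: Z {5,6,8,9}->{5,6}; Y {2,3,4,7}->{7}
Constraint 3 (X + Z = Y) on D(X)={2,3,6,7} D(Z)={5,6} D(Y)={7}: X {2,3,6,7}->{2}; Z {5,6}->{5}
Constraint 4 (Y != Z) on D(Y)={7} D(Z)={5}: no change
So after all 4 constraints: D(X) = {2}

Answer: {2}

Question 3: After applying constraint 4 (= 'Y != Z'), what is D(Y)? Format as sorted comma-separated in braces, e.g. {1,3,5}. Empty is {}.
Answer: {7}

Derivation:
Constraint 1 (Y + X = Z) on D(Y)={2,3,4,7,9} D(X)={2,3,6,7,9} D(Z)={2,5,6,8,9}: Y {2,3,4,7,9}->{2,3,4,7}; X {2,3,6,7,9}->{2,3,6,7}; Z {2,5,6,8,9}->{5,6,8,9}
Constraint 2 (Z < Y) on D(Z)={5,6,8,9} D(Y)={2,3,4,7}: Z {5,6,8,9}->{5,6}; Y {2,3,4,7}->{7}
Constraint 3 (X + Z = Y) on D(X)={2,3,6,7} D(Z)={5,6} D(Y)={7}: X {2,3,6,7}->{2}; Z {5,6}->{5}
Constraint 4 (Y != Z) on D(Y)={7} D(Z)={5}: no change
So after constraint 4: D(Y) = {7}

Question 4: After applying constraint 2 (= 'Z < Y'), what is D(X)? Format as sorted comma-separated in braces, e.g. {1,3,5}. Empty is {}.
Constraint 1 (Y + X = Z) on D(Y)={2,3,4,7,9} D(X)={2,3,6,7,9} D(Z)={2,5,6,8,9}: Y {2,3,4,7,9}->{2,3,4,7}; X {2,3,6,7,9}->{2,3,6,7}; Z {2,5,6,8,9}->{5,6,8,9}
Constraint 2 (Z < Y) on D(Z)={5,6,8,9} D(Y)={2,3,4,7}: Z {5,6,8,9}->{5,6}; Y {2,3,4,7}->{7}
So after constraint 2: D(X) = {2,3,6,7}

Answer: {2,3,6,7}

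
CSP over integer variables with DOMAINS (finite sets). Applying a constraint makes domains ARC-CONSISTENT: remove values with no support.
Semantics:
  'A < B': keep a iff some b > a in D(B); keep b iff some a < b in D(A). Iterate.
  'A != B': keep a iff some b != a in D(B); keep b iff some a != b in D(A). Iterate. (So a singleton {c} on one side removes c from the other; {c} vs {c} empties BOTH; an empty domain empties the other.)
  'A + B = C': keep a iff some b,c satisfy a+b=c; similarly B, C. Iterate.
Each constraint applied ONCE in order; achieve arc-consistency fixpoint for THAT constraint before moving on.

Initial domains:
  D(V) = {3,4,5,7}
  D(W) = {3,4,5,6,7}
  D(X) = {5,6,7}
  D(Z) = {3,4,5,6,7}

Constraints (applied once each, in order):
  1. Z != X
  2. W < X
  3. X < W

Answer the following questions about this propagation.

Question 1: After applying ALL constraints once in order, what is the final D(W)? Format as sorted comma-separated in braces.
Answer: {6}

Derivation:
Constraint 1 (Z != X) on D(Z)={3,4,5,6,7} D(X)={5,6,7}: no change
Constraint 2 (W < X) on D(W)={3,4,5,6,7} D(X)={5,6,7}: W {3,4,5,6,7}->{3,4,5,6}
Constraint 3 (X < W) on D(X)={5,6,7} D(W)={3,4,5,6}: X {5,6,7}->{5}; W {3,4,5,6}->{6}
So after all 3 constraints: D(W) = {6}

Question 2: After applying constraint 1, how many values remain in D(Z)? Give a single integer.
Answer: 5

Derivation:
Constraint 1 (Z != X) on D(Z)={3,4,5,6,7} D(X)={5,6,7}: no change
So after constraint 1: D(Z)={3,4,5,6,7}, size = 5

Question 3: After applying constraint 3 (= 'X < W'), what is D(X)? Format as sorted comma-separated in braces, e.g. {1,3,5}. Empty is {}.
Constraint 1 (Z != X) on D(Z)={3,4,5,6,7} D(X)={5,6,7}: no change
Constraint 2 (W < X) on D(W)={3,4,5,6,7} D(X)={5,6,7}: W {3,4,5,6,7}->{3,4,5,6}
Constraint 3 (X < W) on D(X)={5,6,7} D(W)={3,4,5,6}: X {5,6,7}->{5}; W {3,4,5,6}->{6}
So after constraint 3: D(X) = {5}

Answer: {5}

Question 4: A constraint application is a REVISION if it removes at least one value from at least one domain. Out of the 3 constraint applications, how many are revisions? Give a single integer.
Constraint 1 (Z != X) on D(Z)={3,4,5,6,7} D(X)={5,6,7}: no change => not a revision
Constraint 2 (W < X) on D(W)={3,4,5,6,7} D(X)={5,6,7}: W {3,4,5,6,7}->{3,4,5,6} => REVISION
Constraint 3 (X < W) on D(X)={5,6,7} D(W)={3,4,5,6}: X {5,6,7}->{5}; W {3,4,5,6}->{6} => REVISION
Total revisions = 2

Answer: 2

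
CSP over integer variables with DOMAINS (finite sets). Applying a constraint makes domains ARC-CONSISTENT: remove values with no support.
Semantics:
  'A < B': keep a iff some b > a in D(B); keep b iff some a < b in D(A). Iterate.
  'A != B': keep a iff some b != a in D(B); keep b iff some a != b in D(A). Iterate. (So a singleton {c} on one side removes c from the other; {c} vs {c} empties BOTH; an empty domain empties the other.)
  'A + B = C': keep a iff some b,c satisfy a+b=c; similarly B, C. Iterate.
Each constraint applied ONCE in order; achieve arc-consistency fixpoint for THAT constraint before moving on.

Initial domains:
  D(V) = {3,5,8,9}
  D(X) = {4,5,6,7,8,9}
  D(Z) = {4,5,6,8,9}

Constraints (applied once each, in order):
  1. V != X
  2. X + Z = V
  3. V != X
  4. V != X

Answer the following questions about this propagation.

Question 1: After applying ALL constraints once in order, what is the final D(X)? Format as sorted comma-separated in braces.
Answer: {4,5}

Derivation:
Constraint 1 (V != X) on D(V)={3,5,8,9} D(X)={4,5,6,7,8,9}: no change
Constraint 2 (X + Z = V) on D(X)={4,5,6,7,8,9} D(Z)={4,5,6,8,9} D(V)={3,5,8,9}: X {4,5,6,7,8,9}->{4,5}; Z {4,5,6,8,9}->{4,5}; V {3,5,8,9}->{8,9}
Constraint 3 (V != X) on D(V)={8,9} D(X)={4,5}: no change
Constraint 4 (V != X) on D(V)={8,9} D(X)={4,5}: no change
So after all 4 constraints: D(X) = {4,5}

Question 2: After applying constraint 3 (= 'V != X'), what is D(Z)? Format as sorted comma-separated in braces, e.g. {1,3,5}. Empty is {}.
Answer: {4,5}

Derivation:
Constraint 1 (V != X) on D(V)={3,5,8,9} D(X)={4,5,6,7,8,9}: no change
Constraint 2 (X + Z = V) on D(X)={4,5,6,7,8,9} D(Z)={4,5,6,8,9} D(V)={3,5,8,9}: X {4,5,6,7,8,9}->{4,5}; Z {4,5,6,8,9}->{4,5}; V {3,5,8,9}->{8,9}
Constraint 3 (V != X) on D(V)={8,9} D(X)={4,5}: no change
So after constraint 3: D(Z) = {4,5}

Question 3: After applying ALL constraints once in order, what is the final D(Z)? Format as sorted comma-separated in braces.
Constraint 1 (V != X) on D(V)={3,5,8,9} D(X)={4,5,6,7,8,9}: no change
Constraint 2 (X + Z = V) on D(X)={4,5,6,7,8,9} D(Z)={4,5,6,8,9} D(V)={3,5,8,9}: X {4,5,6,7,8,9}->{4,5}; Z {4,5,6,8,9}->{4,5}; V {3,5,8,9}->{8,9}
Constraint 3 (V != X) on D(V)={8,9} D(X)={4,5}: no change
Constraint 4 (V != X) on D(V)={8,9} D(X)={4,5}: no change
So after all 4 constraints: D(Z) = {4,5}

Answer: {4,5}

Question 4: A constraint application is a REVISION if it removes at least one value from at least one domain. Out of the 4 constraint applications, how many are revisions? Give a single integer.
Constraint 1 (V != X) on D(V)={3,5,8,9} D(X)={4,5,6,7,8,9}: no change => not a revision
Constraint 2 (X + Z = V) on D(X)={4,5,6,7,8,9} D(Z)={4,5,6,8,9} D(V)={3,5,8,9}: X {4,5,6,7,8,9}->{4,5}; Z {4,5,6,8,9}->{4,5}; V {3,5,8,9}->{8,9} => REVISION
Constraint 3 (V != X) on D(V)={8,9} D(X)={4,5}: no change => not a revision
Constraint 4 (V != X) on D(V)={8,9} D(X)={4,5}: no change => not a revision
Total revisions = 1

Answer: 1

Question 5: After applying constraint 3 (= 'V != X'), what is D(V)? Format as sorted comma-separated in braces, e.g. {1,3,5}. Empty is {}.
Answer: {8,9}

Derivation:
Constraint 1 (V != X) on D(V)={3,5,8,9} D(X)={4,5,6,7,8,9}: no change
Constraint 2 (X + Z = V) on D(X)={4,5,6,7,8,9} D(Z)={4,5,6,8,9} D(V)={3,5,8,9}: X {4,5,6,7,8,9}->{4,5}; Z {4,5,6,8,9}->{4,5}; V {3,5,8,9}->{8,9}
Constraint 3 (V != X) on D(V)={8,9} D(X)={4,5}: no change
So after constraint 3: D(V) = {8,9}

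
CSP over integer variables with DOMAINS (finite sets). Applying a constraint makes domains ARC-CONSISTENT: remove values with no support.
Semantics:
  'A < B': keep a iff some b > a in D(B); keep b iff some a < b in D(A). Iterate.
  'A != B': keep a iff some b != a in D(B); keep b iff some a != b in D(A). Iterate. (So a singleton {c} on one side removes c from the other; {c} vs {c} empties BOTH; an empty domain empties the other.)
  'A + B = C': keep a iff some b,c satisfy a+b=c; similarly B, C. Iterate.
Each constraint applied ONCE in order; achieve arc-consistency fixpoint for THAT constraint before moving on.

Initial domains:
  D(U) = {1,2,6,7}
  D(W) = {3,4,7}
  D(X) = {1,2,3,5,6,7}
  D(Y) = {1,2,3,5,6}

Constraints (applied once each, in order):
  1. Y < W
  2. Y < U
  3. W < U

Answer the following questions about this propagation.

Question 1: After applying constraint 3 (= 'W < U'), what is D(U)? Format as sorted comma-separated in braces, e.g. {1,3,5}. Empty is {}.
Answer: {6,7}

Derivation:
Constraint 1 (Y < W) on D(Y)={1,2,3,5,6} D(W)={3,4,7}: no change
Constraint 2 (Y < U) on D(Y)={1,2,3,5,6} D(U)={1,2,6,7}: U {1,2,6,7}->{2,6,7}
Constraint 3 (W < U) on D(W)={3,4,7} D(U)={2,6,7}: W {3,4,7}->{3,4}; U {2,6,7}->{6,7}
So after constraint 3: D(U) = {6,7}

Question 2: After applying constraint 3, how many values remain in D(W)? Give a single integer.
Answer: 2

Derivation:
Constraint 1 (Y < W) on D(Y)={1,2,3,5,6} D(W)={3,4,7}: no change
Constraint 2 (Y < U) on D(Y)={1,2,3,5,6} D(U)={1,2,6,7}: U {1,2,6,7}->{2,6,7}
Constraint 3 (W < U) on D(W)={3,4,7} D(U)={2,6,7}: W {3,4,7}->{3,4}; U {2,6,7}->{6,7}
So after constraint 3: D(W)={3,4}, size = 2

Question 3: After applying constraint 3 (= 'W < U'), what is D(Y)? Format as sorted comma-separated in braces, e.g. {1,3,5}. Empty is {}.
Answer: {1,2,3,5,6}

Derivation:
Constraint 1 (Y < W) on D(Y)={1,2,3,5,6} D(W)={3,4,7}: no change
Constraint 2 (Y < U) on D(Y)={1,2,3,5,6} D(U)={1,2,6,7}: U {1,2,6,7}->{2,6,7}
Constraint 3 (W < U) on D(W)={3,4,7} D(U)={2,6,7}: W {3,4,7}->{3,4}; U {2,6,7}->{6,7}
So after constraint 3: D(Y) = {1,2,3,5,6}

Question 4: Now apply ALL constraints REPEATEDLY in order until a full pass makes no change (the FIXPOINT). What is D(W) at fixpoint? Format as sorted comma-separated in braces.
pass 0 (initial): D(W)={3,4,7}
pass 1: U {1,2,6,7}->{6,7}; W {3,4,7}->{3,4}
pass 2: Y {1,2,3,5,6}->{1,2,3}
pass 3: no change
Fixpoint after 3 passes: D(W) = {3,4}

Answer: {3,4}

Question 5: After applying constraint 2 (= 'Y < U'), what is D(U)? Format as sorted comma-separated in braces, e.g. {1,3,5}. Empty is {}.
Answer: {2,6,7}

Derivation:
Constraint 1 (Y < W) on D(Y)={1,2,3,5,6} D(W)={3,4,7}: no change
Constraint 2 (Y < U) on D(Y)={1,2,3,5,6} D(U)={1,2,6,7}: U {1,2,6,7}->{2,6,7}
So after constraint 2: D(U) = {2,6,7}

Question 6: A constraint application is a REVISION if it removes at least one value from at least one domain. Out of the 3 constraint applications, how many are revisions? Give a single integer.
Constraint 1 (Y < W) on D(Y)={1,2,3,5,6} D(W)={3,4,7}: no change => not a revision
Constraint 2 (Y < U) on D(Y)={1,2,3,5,6} D(U)={1,2,6,7}: U {1,2,6,7}->{2,6,7} => REVISION
Constraint 3 (W < U) on D(W)={3,4,7} D(U)={2,6,7}: W {3,4,7}->{3,4}; U {2,6,7}->{6,7} => REVISION
Total revisions = 2

Answer: 2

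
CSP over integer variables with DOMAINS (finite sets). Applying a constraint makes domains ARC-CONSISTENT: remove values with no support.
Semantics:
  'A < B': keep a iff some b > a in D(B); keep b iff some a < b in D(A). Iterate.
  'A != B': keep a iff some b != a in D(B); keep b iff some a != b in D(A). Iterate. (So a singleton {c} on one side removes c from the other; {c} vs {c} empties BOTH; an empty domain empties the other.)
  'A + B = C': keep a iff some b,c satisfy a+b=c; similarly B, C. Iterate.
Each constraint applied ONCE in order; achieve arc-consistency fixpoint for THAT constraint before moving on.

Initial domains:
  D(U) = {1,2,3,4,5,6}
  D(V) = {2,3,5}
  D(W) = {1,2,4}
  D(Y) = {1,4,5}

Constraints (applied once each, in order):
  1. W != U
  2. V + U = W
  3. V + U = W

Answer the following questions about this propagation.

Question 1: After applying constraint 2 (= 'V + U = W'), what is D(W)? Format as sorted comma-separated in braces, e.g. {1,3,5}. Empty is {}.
Answer: {4}

Derivation:
Constraint 1 (W != U) on D(W)={1,2,4} D(U)={1,2,3,4,5,6}: no change
Constraint 2 (V + U = W) on D(V)={2,3,5} D(U)={1,2,3,4,5,6} D(W)={1,2,4}: V {2,3,5}->{2,3}; U {1,2,3,4,5,6}->{1,2}; W {1,2,4}->{4}
So after constraint 2: D(W) = {4}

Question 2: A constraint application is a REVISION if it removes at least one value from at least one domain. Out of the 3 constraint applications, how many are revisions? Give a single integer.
Answer: 1

Derivation:
Constraint 1 (W != U) on D(W)={1,2,4} D(U)={1,2,3,4,5,6}: no change => not a revision
Constraint 2 (V + U = W) on D(V)={2,3,5} D(U)={1,2,3,4,5,6} D(W)={1,2,4}: V {2,3,5}->{2,3}; U {1,2,3,4,5,6}->{1,2}; W {1,2,4}->{4} => REVISION
Constraint 3 (V + U = W) on D(V)={2,3} D(U)={1,2} D(W)={4}: no change => not a revision
Total revisions = 1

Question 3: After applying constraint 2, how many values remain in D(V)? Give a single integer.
Constraint 1 (W != U) on D(W)={1,2,4} D(U)={1,2,3,4,5,6}: no change
Constraint 2 (V + U = W) on D(V)={2,3,5} D(U)={1,2,3,4,5,6} D(W)={1,2,4}: V {2,3,5}->{2,3}; U {1,2,3,4,5,6}->{1,2}; W {1,2,4}->{4}
So after constraint 2: D(V)={2,3}, size = 2

Answer: 2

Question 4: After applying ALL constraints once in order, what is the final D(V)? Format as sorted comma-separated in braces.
Constraint 1 (W != U) on D(W)={1,2,4} D(U)={1,2,3,4,5,6}: no change
Constraint 2 (V + U = W) on D(V)={2,3,5} D(U)={1,2,3,4,5,6} D(W)={1,2,4}: V {2,3,5}->{2,3}; U {1,2,3,4,5,6}->{1,2}; W {1,2,4}->{4}
Constraint 3 (V + U = W) on D(V)={2,3} D(U)={1,2} D(W)={4}: no change
So after all 3 constraints: D(V) = {2,3}

Answer: {2,3}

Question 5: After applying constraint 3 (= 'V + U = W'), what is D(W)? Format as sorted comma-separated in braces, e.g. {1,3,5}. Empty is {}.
Constraint 1 (W != U) on D(W)={1,2,4} D(U)={1,2,3,4,5,6}: no change
Constraint 2 (V + U = W) on D(V)={2,3,5} D(U)={1,2,3,4,5,6} D(W)={1,2,4}: V {2,3,5}->{2,3}; U {1,2,3,4,5,6}->{1,2}; W {1,2,4}->{4}
Constraint 3 (V + U = W) on D(V)={2,3} D(U)={1,2} D(W)={4}: no change
So after constraint 3: D(W) = {4}

Answer: {4}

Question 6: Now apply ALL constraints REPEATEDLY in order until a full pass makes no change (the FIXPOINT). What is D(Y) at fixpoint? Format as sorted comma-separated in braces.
Answer: {1,4,5}

Derivation:
pass 0 (initial): D(Y)={1,4,5}
pass 1: U {1,2,3,4,5,6}->{1,2}; V {2,3,5}->{2,3}; W {1,2,4}->{4}
pass 2: no change
Fixpoint after 2 passes: D(Y) = {1,4,5}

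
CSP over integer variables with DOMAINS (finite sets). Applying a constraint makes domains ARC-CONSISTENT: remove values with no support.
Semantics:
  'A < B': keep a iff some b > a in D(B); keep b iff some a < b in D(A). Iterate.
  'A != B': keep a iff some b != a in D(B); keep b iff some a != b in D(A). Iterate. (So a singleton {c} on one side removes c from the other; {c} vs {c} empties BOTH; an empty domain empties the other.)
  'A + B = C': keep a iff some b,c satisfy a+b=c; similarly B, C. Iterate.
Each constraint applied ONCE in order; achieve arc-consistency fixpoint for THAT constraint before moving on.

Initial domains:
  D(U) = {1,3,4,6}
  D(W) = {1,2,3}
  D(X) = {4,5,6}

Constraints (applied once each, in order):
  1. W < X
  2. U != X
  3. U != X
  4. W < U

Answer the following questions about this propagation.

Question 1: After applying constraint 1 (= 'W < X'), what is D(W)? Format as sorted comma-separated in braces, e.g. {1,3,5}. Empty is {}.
Constraint 1 (W < X) on D(W)={1,2,3} D(X)={4,5,6}: no change
So after constraint 1: D(W) = {1,2,3}

Answer: {1,2,3}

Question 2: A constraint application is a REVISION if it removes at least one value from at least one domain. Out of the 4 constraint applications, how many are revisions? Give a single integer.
Constraint 1 (W < X) on D(W)={1,2,3} D(X)={4,5,6}: no change => not a revision
Constraint 2 (U != X) on D(U)={1,3,4,6} D(X)={4,5,6}: no change => not a revision
Constraint 3 (U != X) on D(U)={1,3,4,6} D(X)={4,5,6}: no change => not a revision
Constraint 4 (W < U) on D(W)={1,2,3} D(U)={1,3,4,6}: U {1,3,4,6}->{3,4,6} => REVISION
Total revisions = 1

Answer: 1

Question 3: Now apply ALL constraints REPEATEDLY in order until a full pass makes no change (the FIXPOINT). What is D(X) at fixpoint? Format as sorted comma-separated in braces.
pass 0 (initial): D(X)={4,5,6}
pass 1: U {1,3,4,6}->{3,4,6}
pass 2: no change
Fixpoint after 2 passes: D(X) = {4,5,6}

Answer: {4,5,6}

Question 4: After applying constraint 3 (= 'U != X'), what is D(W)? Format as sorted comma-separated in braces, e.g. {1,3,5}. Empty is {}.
Answer: {1,2,3}

Derivation:
Constraint 1 (W < X) on D(W)={1,2,3} D(X)={4,5,6}: no change
Constraint 2 (U != X) on D(U)={1,3,4,6} D(X)={4,5,6}: no change
Constraint 3 (U != X) on D(U)={1,3,4,6} D(X)={4,5,6}: no change
So after constraint 3: D(W) = {1,2,3}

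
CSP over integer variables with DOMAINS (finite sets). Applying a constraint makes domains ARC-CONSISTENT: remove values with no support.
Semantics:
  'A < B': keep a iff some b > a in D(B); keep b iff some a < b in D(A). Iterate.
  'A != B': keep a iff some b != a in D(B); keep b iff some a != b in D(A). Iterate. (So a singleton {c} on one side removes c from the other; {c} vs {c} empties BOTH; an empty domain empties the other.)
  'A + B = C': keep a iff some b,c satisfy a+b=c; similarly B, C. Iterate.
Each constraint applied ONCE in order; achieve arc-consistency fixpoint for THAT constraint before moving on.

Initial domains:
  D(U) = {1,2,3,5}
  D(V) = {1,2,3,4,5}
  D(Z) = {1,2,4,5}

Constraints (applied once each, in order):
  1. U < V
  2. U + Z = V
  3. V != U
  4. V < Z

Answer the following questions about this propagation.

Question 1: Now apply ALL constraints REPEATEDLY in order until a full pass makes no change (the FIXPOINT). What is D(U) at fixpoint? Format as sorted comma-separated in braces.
pass 0 (initial): D(U)={1,2,3,5}
pass 1: U {1,2,3,5}->{1,2,3}; V {1,2,3,4,5}->{2,3}; Z {1,2,4,5}->{4}
pass 2: U {1,2,3}->{}; V {2,3}->{}; Z {4}->{}
pass 3: no change
Fixpoint after 3 passes: D(U) = {}

Answer: {}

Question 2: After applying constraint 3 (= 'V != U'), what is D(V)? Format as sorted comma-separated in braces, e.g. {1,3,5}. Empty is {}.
Answer: {2,3,4,5}

Derivation:
Constraint 1 (U < V) on D(U)={1,2,3,5} D(V)={1,2,3,4,5}: U {1,2,3,5}->{1,2,3}; V {1,2,3,4,5}->{2,3,4,5}
Constraint 2 (U + Z = V) on D(U)={1,2,3} D(Z)={1,2,4,5} D(V)={2,3,4,5}: Z {1,2,4,5}->{1,2,4}
Constraint 3 (V != U) on D(V)={2,3,4,5} D(U)={1,2,3}: no change
So after constraint 3: D(V) = {2,3,4,5}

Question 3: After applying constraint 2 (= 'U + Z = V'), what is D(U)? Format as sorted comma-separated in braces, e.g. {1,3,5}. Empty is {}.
Constraint 1 (U < V) on D(U)={1,2,3,5} D(V)={1,2,3,4,5}: U {1,2,3,5}->{1,2,3}; V {1,2,3,4,5}->{2,3,4,5}
Constraint 2 (U + Z = V) on D(U)={1,2,3} D(Z)={1,2,4,5} D(V)={2,3,4,5}: Z {1,2,4,5}->{1,2,4}
So after constraint 2: D(U) = {1,2,3}

Answer: {1,2,3}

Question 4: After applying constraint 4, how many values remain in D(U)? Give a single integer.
Answer: 3

Derivation:
Constraint 1 (U < V) on D(U)={1,2,3,5} D(V)={1,2,3,4,5}: U {1,2,3,5}->{1,2,3}; V {1,2,3,4,5}->{2,3,4,5}
Constraint 2 (U + Z = V) on D(U)={1,2,3} D(Z)={1,2,4,5} D(V)={2,3,4,5}: Z {1,2,4,5}->{1,2,4}
Constraint 3 (V != U) on D(V)={2,3,4,5} D(U)={1,2,3}: no change
Constraint 4 (V < Z) on D(V)={2,3,4,5} D(Z)={1,2,4}: V {2,3,4,5}->{2,3}; Z {1,2,4}->{4}
So after constraint 4: D(U)={1,2,3}, size = 3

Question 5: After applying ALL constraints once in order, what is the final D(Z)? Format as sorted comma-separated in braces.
Constraint 1 (U < V) on D(U)={1,2,3,5} D(V)={1,2,3,4,5}: U {1,2,3,5}->{1,2,3}; V {1,2,3,4,5}->{2,3,4,5}
Constraint 2 (U + Z = V) on D(U)={1,2,3} D(Z)={1,2,4,5} D(V)={2,3,4,5}: Z {1,2,4,5}->{1,2,4}
Constraint 3 (V != U) on D(V)={2,3,4,5} D(U)={1,2,3}: no change
Constraint 4 (V < Z) on D(V)={2,3,4,5} D(Z)={1,2,4}: V {2,3,4,5}->{2,3}; Z {1,2,4}->{4}
So after all 4 constraints: D(Z) = {4}

Answer: {4}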